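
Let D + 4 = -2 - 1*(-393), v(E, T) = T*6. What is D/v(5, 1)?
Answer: 129/2 ≈ 64.500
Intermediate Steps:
v(E, T) = 6*T
D = 387 (D = -4 + (-2 - 1*(-393)) = -4 + (-2 + 393) = -4 + 391 = 387)
D/v(5, 1) = 387/((6*1)) = 387/6 = 387*(⅙) = 129/2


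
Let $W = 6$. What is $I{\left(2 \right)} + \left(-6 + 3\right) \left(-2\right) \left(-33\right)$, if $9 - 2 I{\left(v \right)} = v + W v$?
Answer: $- \frac{401}{2} \approx -200.5$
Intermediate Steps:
$I{\left(v \right)} = \frac{9}{2} - \frac{7 v}{2}$ ($I{\left(v \right)} = \frac{9}{2} - \frac{v + 6 v}{2} = \frac{9}{2} - \frac{7 v}{2}$)
$I{\left(2 \right)} + \left(-6 + 3\right) \left(-2\right) \left(-33\right) = \left(\frac{9}{2} - 7\right) + \left(-6 + 3\right) \left(-2\right) \left(-33\right) = \left(\frac{9}{2} - 7\right) + \left(-3\right) \left(-2\right) \left(-33\right) = - \frac{5}{2} + 6 \left(-33\right) = - \frac{5}{2} - 198 = - \frac{401}{2}$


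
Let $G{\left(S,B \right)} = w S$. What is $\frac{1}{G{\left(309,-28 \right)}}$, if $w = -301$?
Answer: $- \frac{1}{93009} \approx -1.0752 \cdot 10^{-5}$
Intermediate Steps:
$G{\left(S,B \right)} = - 301 S$
$\frac{1}{G{\left(309,-28 \right)}} = \frac{1}{\left(-301\right) 309} = \frac{1}{-93009} = - \frac{1}{93009}$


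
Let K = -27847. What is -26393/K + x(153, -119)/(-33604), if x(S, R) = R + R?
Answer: 446768979/467885294 ≈ 0.95487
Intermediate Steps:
x(S, R) = 2*R
-26393/K + x(153, -119)/(-33604) = -26393/(-27847) + (2*(-119))/(-33604) = -26393*(-1/27847) - 238*(-1/33604) = 26393/27847 + 119/16802 = 446768979/467885294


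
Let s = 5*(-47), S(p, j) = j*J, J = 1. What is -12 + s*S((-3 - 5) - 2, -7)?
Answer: 1633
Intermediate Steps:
S(p, j) = j (S(p, j) = j*1 = j)
s = -235
-12 + s*S((-3 - 5) - 2, -7) = -12 - 235*(-7) = -12 + 1645 = 1633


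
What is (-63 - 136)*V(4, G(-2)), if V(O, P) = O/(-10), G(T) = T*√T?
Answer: 398/5 ≈ 79.600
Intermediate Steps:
G(T) = T^(3/2)
V(O, P) = -O/10 (V(O, P) = O*(-⅒) = -O/10)
(-63 - 136)*V(4, G(-2)) = (-63 - 136)*(-⅒*4) = -199*(-⅖) = 398/5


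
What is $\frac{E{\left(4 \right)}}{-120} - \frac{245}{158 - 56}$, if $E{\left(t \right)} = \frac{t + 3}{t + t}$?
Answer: $- \frac{39319}{16320} \approx -2.4093$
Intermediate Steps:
$E{\left(t \right)} = \frac{3 + t}{2 t}$
$\frac{E{\left(4 \right)}}{-120} - \frac{245}{158 - 56} = \frac{\frac{1}{2} \cdot \frac{1}{4} \left(3 + 4\right)}{-120} - \frac{245}{158 - 56} = \frac{1}{2} \cdot \frac{1}{4} \cdot 7 \left(- \frac{1}{120}\right) - \frac{245}{158 - 56} = \frac{7}{8} \left(- \frac{1}{120}\right) - \frac{245}{102} = - \frac{7}{960} - \frac{245}{102} = - \frac{39319}{16320}$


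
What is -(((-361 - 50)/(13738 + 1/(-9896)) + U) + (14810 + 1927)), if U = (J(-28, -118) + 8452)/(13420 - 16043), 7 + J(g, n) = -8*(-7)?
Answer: -5967249833222062/356600120881 ≈ -16734.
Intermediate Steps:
J(g, n) = 49 (J(g, n) = -7 - 8*(-7) = -7 + 56 = 49)
U = -8501/2623 (U = (49 + 8452)/(13420 - 16043) = 8501/(-2623) = 8501*(-1/2623) = -8501/2623 ≈ -3.2409)
-(((-361 - 50)/(13738 + 1/(-9896)) + U) + (14810 + 1927)) = -(((-361 - 50)/(13738 + 1/(-9896)) - 8501/2623) + (14810 + 1927)) = -((-411/(13738 - 1/9896) - 8501/2623) + 16737) = -((-411/135951247/9896 - 8501/2623) + 16737) = -((-411*9896/135951247 - 8501/2623) + 16737) = -((-4067256/135951247 - 8501/2623) + 16737) = -(-1166389963235/356600120881 + 16737) = -1*5967249833222062/356600120881 = -5967249833222062/356600120881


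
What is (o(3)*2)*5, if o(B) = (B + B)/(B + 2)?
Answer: 12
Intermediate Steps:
o(B) = 2*B/(2 + B) (o(B) = (2*B)/(2 + B) = 2*B/(2 + B))
(o(3)*2)*5 = ((2*3/(2 + 3))*2)*5 = ((2*3/5)*2)*5 = ((2*3*(1/5))*2)*5 = ((6/5)*2)*5 = (12/5)*5 = 12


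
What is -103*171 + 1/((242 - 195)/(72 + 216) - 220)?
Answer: -1115132157/63313 ≈ -17613.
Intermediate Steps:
-103*171 + 1/((242 - 195)/(72 + 216) - 220) = -17613 + 1/(47/288 - 220) = -17613 + 1/(-63313/288) = -17613 - 288/63313 = -1115132157/63313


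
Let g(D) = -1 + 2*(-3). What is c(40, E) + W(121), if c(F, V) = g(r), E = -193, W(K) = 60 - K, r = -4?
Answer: -68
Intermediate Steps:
g(D) = -7 (g(D) = -1 - 6 = -7)
c(F, V) = -7
c(40, E) + W(121) = -7 + (60 - 1*121) = -7 + (60 - 121) = -7 - 61 = -68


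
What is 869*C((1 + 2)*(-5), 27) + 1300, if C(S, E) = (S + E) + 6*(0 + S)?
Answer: -66482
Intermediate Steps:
C(S, E) = E + 7*S (C(S, E) = (E + S) + 6*S = E + 7*S)
869*C((1 + 2)*(-5), 27) + 1300 = 869*(27 + 7*((1 + 2)*(-5))) + 1300 = 869*(27 + 7*(3*(-5))) + 1300 = 869*(27 + 7*(-15)) + 1300 = 869*(27 - 105) + 1300 = 869*(-78) + 1300 = -67782 + 1300 = -66482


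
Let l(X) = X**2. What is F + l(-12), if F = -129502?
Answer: -129358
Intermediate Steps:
F + l(-12) = -129502 + (-12)**2 = -129502 + 144 = -129358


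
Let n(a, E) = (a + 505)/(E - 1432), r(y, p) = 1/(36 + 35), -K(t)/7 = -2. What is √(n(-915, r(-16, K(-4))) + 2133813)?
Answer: √22057211384387743/101671 ≈ 1460.8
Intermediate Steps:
K(t) = 14 (K(t) = -7*(-2) = 14)
r(y, p) = 1/71
n(a, E) = (505 + a)/(-1432 + E)
√(n(-915, r(-16, K(-4))) + 2133813) = √((505 - 915)/(-1432 + 1/71) + 2133813) = √(-410/(-101671/71) + 2133813) = √(-71/101671*(-410) + 2133813) = √(29110/101671 + 2133813) = √(216946930633/101671) = √22057211384387743/101671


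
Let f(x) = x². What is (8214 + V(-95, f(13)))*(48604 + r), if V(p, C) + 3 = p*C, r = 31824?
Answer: -630877232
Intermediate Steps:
V(p, C) = -3 + C*p (V(p, C) = -3 + p*C = -3 + C*p)
(8214 + V(-95, f(13)))*(48604 + r) = (8214 + (-3 + 13²*(-95)))*(48604 + 31824) = (8214 + (-3 + 169*(-95)))*80428 = (8214 + (-3 - 16055))*80428 = (8214 - 16058)*80428 = -7844*80428 = -630877232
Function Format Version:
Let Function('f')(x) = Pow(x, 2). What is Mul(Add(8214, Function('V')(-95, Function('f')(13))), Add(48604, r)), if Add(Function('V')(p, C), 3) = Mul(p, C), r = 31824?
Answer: -630877232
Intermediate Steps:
Function('V')(p, C) = Add(-3, Mul(C, p)) (Function('V')(p, C) = Add(-3, Mul(p, C)) = Add(-3, Mul(C, p)))
Mul(Add(8214, Function('V')(-95, Function('f')(13))), Add(48604, r)) = Mul(Add(8214, Add(-3, Mul(Pow(13, 2), -95))), Add(48604, 31824)) = Mul(Add(8214, Add(-3, Mul(169, -95))), 80428) = Mul(Add(8214, Add(-3, -16055)), 80428) = Mul(Add(8214, -16058), 80428) = Mul(-7844, 80428) = -630877232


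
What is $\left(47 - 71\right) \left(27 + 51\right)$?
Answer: $-1872$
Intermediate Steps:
$\left(47 - 71\right) \left(27 + 51\right) = \left(-24\right) 78 = -1872$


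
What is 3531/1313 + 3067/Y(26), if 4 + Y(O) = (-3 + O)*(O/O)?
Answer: 4094060/24947 ≈ 164.11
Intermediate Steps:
Y(O) = -7 + O (Y(O) = -4 + (-3 + O)*(O/O) = -4 + (-3 + O)*1 = -4 + (-3 + O) = -7 + O)
3531/1313 + 3067/Y(26) = 3531/1313 + 3067/(-7 + 26) = 3531*(1/1313) + 3067/19 = 3531/1313 + 3067*(1/19) = 3531/1313 + 3067/19 = 4094060/24947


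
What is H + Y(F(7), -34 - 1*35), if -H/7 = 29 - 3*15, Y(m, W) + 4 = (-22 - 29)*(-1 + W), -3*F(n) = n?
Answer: 3678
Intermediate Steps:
F(n) = -n/3
Y(m, W) = 47 - 51*W (Y(m, W) = -4 + (-22 - 29)*(-1 + W) = -4 - 51*(-1 + W) = -4 + (51 - 51*W) = 47 - 51*W)
H = 112 (H = -7*(29 - 3*15) = -7*(29 - 45) = -7*(-16) = 112)
H + Y(F(7), -34 - 1*35) = 112 + (47 - 51*(-34 - 1*35)) = 112 + (47 - 51*(-34 - 35)) = 112 + (47 - 51*(-69)) = 112 + (47 + 3519) = 112 + 3566 = 3678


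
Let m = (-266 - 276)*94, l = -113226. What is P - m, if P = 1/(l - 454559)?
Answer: 28927510179/567785 ≈ 50948.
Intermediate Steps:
P = -1/567785 (P = 1/(-113226 - 454559) = 1/(-567785) = -1/567785 ≈ -1.7612e-6)
m = -50948 (m = -542*94 = -50948)
P - m = -1/567785 - 1*(-50948) = -1/567785 + 50948 = 28927510179/567785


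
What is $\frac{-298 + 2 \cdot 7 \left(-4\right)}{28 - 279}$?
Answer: $\frac{354}{251} \approx 1.4104$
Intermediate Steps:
$\frac{-298 + 2 \cdot 7 \left(-4\right)}{28 - 279} = \frac{-298 + 14 \left(-4\right)}{-251} = \left(-298 - 56\right) \left(- \frac{1}{251}\right) = \left(-354\right) \left(- \frac{1}{251}\right) = \frac{354}{251}$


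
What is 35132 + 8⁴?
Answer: 39228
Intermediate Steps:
35132 + 8⁴ = 35132 + 4096 = 39228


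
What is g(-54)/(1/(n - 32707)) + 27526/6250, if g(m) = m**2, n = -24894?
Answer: -524889098737/3125 ≈ -1.6796e+8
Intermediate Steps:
g(-54)/(1/(n - 32707)) + 27526/6250 = (-54)**2/(1/(-24894 - 32707)) + 27526/6250 = 2916/(1/(-57601)) + 27526*(1/6250) = 2916/(-1/57601) + 13763/3125 = 2916*(-57601) + 13763/3125 = -167964516 + 13763/3125 = -524889098737/3125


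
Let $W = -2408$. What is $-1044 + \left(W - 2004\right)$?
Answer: $-5456$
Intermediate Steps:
$-1044 + \left(W - 2004\right) = -1044 - 4412 = -5456$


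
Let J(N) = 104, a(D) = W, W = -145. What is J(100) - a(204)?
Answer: 249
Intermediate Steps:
a(D) = -145
J(100) - a(204) = 104 - 1*(-145) = 104 + 145 = 249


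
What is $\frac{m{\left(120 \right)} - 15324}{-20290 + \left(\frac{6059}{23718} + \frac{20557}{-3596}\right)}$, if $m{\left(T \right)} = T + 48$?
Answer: $\frac{646327074384}{865499210941} \approx 0.74677$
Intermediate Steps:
$m{\left(T \right)} = 48 + T$
$\frac{m{\left(120 \right)} - 15324}{-20290 + \left(\frac{6059}{23718} + \frac{20557}{-3596}\right)} = \frac{\left(48 + 120\right) - 15324}{-20290 + \left(\frac{6059}{23718} + \frac{20557}{-3596}\right)} = \frac{168 - 15324}{-20290 + \left(6059 \cdot \frac{1}{23718} + 20557 \left(- \frac{1}{3596}\right)\right)} = - \frac{15156}{-20290 + \left(\frac{6059}{23718} - \frac{20557}{3596}\right)} = - \frac{15156}{-20290 - \frac{232891381}{42644964}} = - \frac{15156}{- \frac{865499210941}{42644964}} = \left(-15156\right) \left(- \frac{42644964}{865499210941}\right) = \frac{646327074384}{865499210941}$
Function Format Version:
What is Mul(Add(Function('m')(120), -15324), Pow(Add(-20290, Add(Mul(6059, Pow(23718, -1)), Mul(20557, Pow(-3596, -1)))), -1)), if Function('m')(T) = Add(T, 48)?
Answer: Rational(646327074384, 865499210941) ≈ 0.74677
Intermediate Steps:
Function('m')(T) = Add(48, T)
Mul(Add(Function('m')(120), -15324), Pow(Add(-20290, Add(Mul(6059, Pow(23718, -1)), Mul(20557, Pow(-3596, -1)))), -1)) = Mul(Add(Add(48, 120), -15324), Pow(Add(-20290, Add(Mul(6059, Pow(23718, -1)), Mul(20557, Pow(-3596, -1)))), -1)) = Mul(Add(168, -15324), Pow(Add(-20290, Add(Mul(6059, Rational(1, 23718)), Mul(20557, Rational(-1, 3596)))), -1)) = Mul(-15156, Pow(Add(-20290, Add(Rational(6059, 23718), Rational(-20557, 3596))), -1)) = Mul(-15156, Pow(Add(-20290, Rational(-232891381, 42644964)), -1)) = Mul(-15156, Pow(Rational(-865499210941, 42644964), -1)) = Mul(-15156, Rational(-42644964, 865499210941)) = Rational(646327074384, 865499210941)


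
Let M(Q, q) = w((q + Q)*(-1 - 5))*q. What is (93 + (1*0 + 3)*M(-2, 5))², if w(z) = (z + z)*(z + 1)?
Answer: 85988529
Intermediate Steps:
w(z) = 2*z*(1 + z) (w(z) = (2*z)*(1 + z) = 2*z*(1 + z))
M(Q, q) = 2*q*(-6*Q - 6*q)*(1 - 6*Q - 6*q) (M(Q, q) = (2*((q + Q)*(-1 - 5))*(1 + (q + Q)*(-1 - 5)))*q = (2*((Q + q)*(-6))*(1 + (Q + q)*(-6)))*q = (2*(-6*Q - 6*q)*(1 + (-6*Q - 6*q)))*q = (2*(-6*Q - 6*q)*(1 - 6*Q - 6*q))*q = 2*q*(-6*Q - 6*q)*(1 - 6*Q - 6*q))
(93 + (1*0 + 3)*M(-2, 5))² = (93 + (1*0 + 3)*(12*5*(-2 + 5)*(-1 + 6*(-2) + 6*5)))² = (93 + (0 + 3)*(12*5*3*(-1 - 12 + 30)))² = (93 + 3*(12*5*3*17))² = (93 + 3*3060)² = (93 + 9180)² = 9273² = 85988529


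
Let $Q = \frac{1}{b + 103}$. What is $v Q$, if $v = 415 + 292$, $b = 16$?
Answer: $\frac{101}{17} \approx 5.9412$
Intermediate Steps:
$v = 707$
$Q = \frac{1}{119}$ ($Q = \frac{1}{16 + 103} = \frac{1}{119} \approx 0.0084034$)
$v Q = 707 \cdot \frac{1}{119} = \frac{101}{17}$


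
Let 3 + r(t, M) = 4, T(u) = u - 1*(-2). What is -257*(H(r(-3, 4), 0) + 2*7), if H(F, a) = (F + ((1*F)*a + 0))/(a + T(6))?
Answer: -29041/8 ≈ -3630.1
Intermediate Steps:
T(u) = 2 + u (T(u) = u + 2 = 2 + u)
r(t, M) = 1 (r(t, M) = -3 + 4 = 1)
H(F, a) = (F + F*a)/(8 + a) (H(F, a) = (F + ((1*F)*a + 0))/(a + (2 + 6)) = (F + (F*a + 0))/(a + 8) = (F + F*a)/(8 + a))
-257*(H(r(-3, 4), 0) + 2*7) = -257*(1*(1 + 0)/(8 + 0) + 2*7) = -257*(1*1/8 + 14) = -257*(1*(⅛)*1 + 14) = -257*(⅛ + 14) = -257*113/8 = -29041/8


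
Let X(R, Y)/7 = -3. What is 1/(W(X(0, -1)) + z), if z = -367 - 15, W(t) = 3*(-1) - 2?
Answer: -1/387 ≈ -0.0025840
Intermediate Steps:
X(R, Y) = -21 (X(R, Y) = 7*(-3) = -21)
W(t) = -5 (W(t) = -3 - 2 = -5)
z = -382
1/(W(X(0, -1)) + z) = 1/(-5 - 382) = 1/(-387) = -1/387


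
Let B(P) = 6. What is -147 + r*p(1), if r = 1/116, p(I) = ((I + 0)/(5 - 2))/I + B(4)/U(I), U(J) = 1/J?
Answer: -51137/348 ≈ -146.95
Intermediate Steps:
U(J) = 1/J
p(I) = ⅓ + 6*I (p(I) = ((I + 0)/(5 - 2))/I + 6/(1/I) = (I/3)/I + 6*I = ⅓ + 6*I)
r = 1/116 ≈ 0.0086207
-147 + r*p(1) = -147 + (⅓ + 6*1)/116 = -147 + (⅓ + 6)/116 = -147 + (1/116)*(19/3) = -147 + 19/348 = -51137/348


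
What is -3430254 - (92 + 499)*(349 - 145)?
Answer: -3550818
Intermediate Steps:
-3430254 - (92 + 499)*(349 - 145) = -3430254 - 591*204 = -3430254 - 1*120564 = -3430254 - 120564 = -3550818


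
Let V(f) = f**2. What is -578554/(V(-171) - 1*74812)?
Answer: 578554/45571 ≈ 12.696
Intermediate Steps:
-578554/(V(-171) - 1*74812) = -578554/((-171)**2 - 1*74812) = -578554/(29241 - 74812) = -578554/(-45571) = -578554*(-1/45571) = 578554/45571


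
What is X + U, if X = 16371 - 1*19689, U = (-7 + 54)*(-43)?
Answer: -5339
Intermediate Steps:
U = -2021 (U = 47*(-43) = -2021)
X = -3318 (X = 16371 - 19689 = -3318)
X + U = -3318 - 2021 = -5339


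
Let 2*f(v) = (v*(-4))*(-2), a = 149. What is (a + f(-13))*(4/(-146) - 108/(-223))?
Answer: 721486/16279 ≈ 44.320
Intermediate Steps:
f(v) = 4*v (f(v) = ((v*(-4))*(-2))/2 = (-4*v*(-2))/2 = (8*v)/2 = 4*v)
(a + f(-13))*(4/(-146) - 108/(-223)) = (149 + 4*(-13))*(4/(-146) - 108/(-223)) = (149 - 52)*(4*(-1/146) - 108*(-1/223)) = 97*(-2/73 + 108/223) = 97*(7438/16279) = 721486/16279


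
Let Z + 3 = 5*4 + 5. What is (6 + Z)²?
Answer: 784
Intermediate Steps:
Z = 22 (Z = -3 + (5*4 + 5) = -3 + (20 + 5) = -3 + 25 = 22)
(6 + Z)² = (6 + 22)² = 28² = 784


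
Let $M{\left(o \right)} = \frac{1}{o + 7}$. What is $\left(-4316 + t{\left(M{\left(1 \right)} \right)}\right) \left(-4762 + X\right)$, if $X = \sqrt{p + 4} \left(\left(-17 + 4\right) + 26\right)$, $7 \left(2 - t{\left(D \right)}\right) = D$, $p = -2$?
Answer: $\frac{575213885}{28} - \frac{3140605 \sqrt{2}}{56} \approx 2.0464 \cdot 10^{7}$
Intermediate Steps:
$M{\left(o \right)} = \frac{1}{7 + o}$
$t{\left(D \right)} = 2 - \frac{D}{7}$
$X = 13 \sqrt{2}$ ($X = \sqrt{-2 + 4} \left(\left(-17 + 4\right) + 26\right) = \sqrt{2} \left(-13 + 26\right) = \sqrt{2} \cdot 13 = 13 \sqrt{2} \approx 18.385$)
$\left(-4316 + t{\left(M{\left(1 \right)} \right)}\right) \left(-4762 + X\right) = \left(-4316 + \left(2 - \frac{1}{7 \left(7 + 1\right)}\right)\right) \left(-4762 + 13 \sqrt{2}\right) = \left(-4316 + \left(2 - \frac{1}{7 \cdot 8}\right)\right) \left(-4762 + 13 \sqrt{2}\right) = \left(-4316 + \left(2 - \frac{1}{56}\right)\right) \left(-4762 + 13 \sqrt{2}\right) = \left(-4316 + \frac{111}{56}\right) \left(-4762 + 13 \sqrt{2}\right) = - \frac{241585 \left(-4762 + 13 \sqrt{2}\right)}{56} = \frac{575213885}{28} - \frac{3140605 \sqrt{2}}{56}$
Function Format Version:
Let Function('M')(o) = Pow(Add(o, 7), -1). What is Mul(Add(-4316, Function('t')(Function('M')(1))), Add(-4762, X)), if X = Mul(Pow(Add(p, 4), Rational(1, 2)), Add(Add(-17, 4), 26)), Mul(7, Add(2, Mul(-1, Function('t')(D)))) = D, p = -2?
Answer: Add(Rational(575213885, 28), Mul(Rational(-3140605, 56), Pow(2, Rational(1, 2)))) ≈ 2.0464e+7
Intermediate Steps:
Function('M')(o) = Pow(Add(7, o), -1)
Function('t')(D) = Add(2, Mul(Rational(-1, 7), D))
X = Mul(13, Pow(2, Rational(1, 2))) (X = Mul(Pow(Add(-2, 4), Rational(1, 2)), Add(Add(-17, 4), 26)) = Mul(Pow(2, Rational(1, 2)), Add(-13, 26)) = Mul(Pow(2, Rational(1, 2)), 13) = Mul(13, Pow(2, Rational(1, 2))) ≈ 18.385)
Mul(Add(-4316, Function('t')(Function('M')(1))), Add(-4762, X)) = Mul(Add(-4316, Add(2, Mul(Rational(-1, 7), Pow(Add(7, 1), -1)))), Add(-4762, Mul(13, Pow(2, Rational(1, 2))))) = Mul(Add(-4316, Add(2, Mul(Rational(-1, 7), Pow(8, -1)))), Add(-4762, Mul(13, Pow(2, Rational(1, 2))))) = Mul(Add(-4316, Add(2, Mul(Rational(-1, 7), Rational(1, 8)))), Add(-4762, Mul(13, Pow(2, Rational(1, 2))))) = Mul(Add(-4316, Add(2, Rational(-1, 56))), Add(-4762, Mul(13, Pow(2, Rational(1, 2))))) = Mul(Add(-4316, Rational(111, 56)), Add(-4762, Mul(13, Pow(2, Rational(1, 2))))) = Mul(Rational(-241585, 56), Add(-4762, Mul(13, Pow(2, Rational(1, 2))))) = Add(Rational(575213885, 28), Mul(Rational(-3140605, 56), Pow(2, Rational(1, 2))))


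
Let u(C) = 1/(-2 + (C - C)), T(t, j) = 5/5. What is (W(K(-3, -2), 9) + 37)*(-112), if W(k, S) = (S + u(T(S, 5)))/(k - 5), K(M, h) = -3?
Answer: -4025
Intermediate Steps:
T(t, j) = 1 (T(t, j) = 5*(1/5) = 1)
u(C) = -1/2 (u(C) = 1/(-2 + 0) = 1/(-2) = -1/2)
W(k, S) = (-1/2 + S)/(-5 + k) (W(k, S) = (S - 1/2)/(k - 5) = (-1/2 + S)/(-5 + k))
(W(K(-3, -2), 9) + 37)*(-112) = ((-1/2 + 9)/(-5 - 3) + 37)*(-112) = ((17/2)/(-8) + 37)*(-112) = (-1/8*17/2 + 37)*(-112) = (-17/16 + 37)*(-112) = (575/16)*(-112) = -4025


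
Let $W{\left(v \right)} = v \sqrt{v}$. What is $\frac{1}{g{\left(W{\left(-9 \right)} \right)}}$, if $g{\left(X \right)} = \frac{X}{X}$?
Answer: $1$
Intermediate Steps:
$W{\left(v \right)} = v^{\frac{3}{2}}$
$g{\left(X \right)} = 1$
$\frac{1}{g{\left(W{\left(-9 \right)} \right)}} = 1^{-1} = 1$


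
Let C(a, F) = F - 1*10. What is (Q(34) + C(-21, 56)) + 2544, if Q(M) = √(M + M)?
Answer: 2590 + 2*√17 ≈ 2598.2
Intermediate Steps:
C(a, F) = -10 + F (C(a, F) = F - 10 = -10 + F)
Q(M) = √2*√M (Q(M) = √(2*M) = √2*√M)
(Q(34) + C(-21, 56)) + 2544 = (√2*√34 + (-10 + 56)) + 2544 = (2*√17 + 46) + 2544 = (46 + 2*√17) + 2544 = 2590 + 2*√17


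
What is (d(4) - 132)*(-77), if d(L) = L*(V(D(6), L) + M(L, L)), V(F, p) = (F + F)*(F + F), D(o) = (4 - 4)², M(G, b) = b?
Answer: 8932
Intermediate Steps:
D(o) = 0 (D(o) = 0² = 0)
V(F, p) = 4*F² (V(F, p) = (2*F)*(2*F) = 4*F²)
d(L) = L² (d(L) = L*(4*0² + L) = L*(4*0 + L) = L*(0 + L) = L*L = L²)
(d(4) - 132)*(-77) = (4² - 132)*(-77) = (16 - 132)*(-77) = -116*(-77) = 8932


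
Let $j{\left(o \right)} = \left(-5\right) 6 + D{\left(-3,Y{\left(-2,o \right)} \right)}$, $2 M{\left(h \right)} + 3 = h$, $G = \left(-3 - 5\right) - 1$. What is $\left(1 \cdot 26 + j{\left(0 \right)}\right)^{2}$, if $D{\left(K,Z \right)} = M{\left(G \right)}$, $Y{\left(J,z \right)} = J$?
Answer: $100$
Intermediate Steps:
$G = -9$ ($G = -8 - 1 = -9$)
$M{\left(h \right)} = - \frac{3}{2} + \frac{h}{2}$
$D{\left(K,Z \right)} = -6$ ($D{\left(K,Z \right)} = - \frac{3}{2} + \frac{1}{2} \left(-9\right) = - \frac{3}{2} - \frac{9}{2} = -6$)
$j{\left(o \right)} = -36$ ($j{\left(o \right)} = \left(-5\right) 6 - 6 = -30 - 6 = -36$)
$\left(1 \cdot 26 + j{\left(0 \right)}\right)^{2} = \left(1 \cdot 26 - 36\right)^{2} = \left(26 - 36\right)^{2} = \left(-10\right)^{2} = 100$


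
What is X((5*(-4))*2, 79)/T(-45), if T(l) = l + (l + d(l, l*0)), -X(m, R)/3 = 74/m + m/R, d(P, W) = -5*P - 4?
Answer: 11169/206980 ≈ 0.053962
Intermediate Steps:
d(P, W) = -4 - 5*P
X(m, R) = -222/m - 3*m/R (X(m, R) = -3*(74/m + m/R) = -222/m - 3*m/R)
T(l) = -4 - 3*l (T(l) = l + (l + (-4 - 5*l)) = l + (-4 - 4*l) = -4 - 3*l)
X((5*(-4))*2, 79)/T(-45) = (-222/((5*(-4))*2) - 3*(5*(-4))*2/79)/(-4 - 3*(-45)) = (-222/((-20*2)) - 3*(-20*2)*1/79)/(-4 + 135) = (-222/(-40) - 3*(-40)*1/79)/131 = (-222*(-1/40) + 120/79)*(1/131) = (111/20 + 120/79)*(1/131) = (11169/1580)*(1/131) = 11169/206980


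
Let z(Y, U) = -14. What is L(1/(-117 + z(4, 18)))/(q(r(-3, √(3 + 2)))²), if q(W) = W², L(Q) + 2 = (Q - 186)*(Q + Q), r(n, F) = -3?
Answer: 4804/463347 ≈ 0.010368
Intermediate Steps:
L(Q) = -2 + 2*Q*(-186 + Q) (L(Q) = -2 + (Q - 186)*(Q + Q) = -2 + (-186 + Q)*(2*Q) = -2 + 2*Q*(-186 + Q))
L(1/(-117 + z(4, 18)))/(q(r(-3, √(3 + 2)))²) = (-2 - 372/(-117 - 14) + 2*(1/(-117 - 14))²)/(((-3)²)²) = (-2 - 372/(-131) + 2*(1/(-131))²)/(9²) = (-2 - 372*(-1/131) + 2*(-1/131)²)/81 = (-2 + 372/131 + 2*(1/17161))*(1/81) = (-2 + 372/131 + 2/17161)*(1/81) = (14412/17161)*(1/81) = 4804/463347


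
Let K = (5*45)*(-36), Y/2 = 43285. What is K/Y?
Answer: -810/8657 ≈ -0.093566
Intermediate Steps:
Y = 86570 (Y = 2*43285 = 86570)
K = -8100 (K = 225*(-36) = -8100)
K/Y = -8100/86570 = -8100*1/86570 = -810/8657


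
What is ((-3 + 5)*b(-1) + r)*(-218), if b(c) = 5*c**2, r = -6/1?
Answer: -872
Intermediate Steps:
r = -6 (r = -6*1 = -6)
((-3 + 5)*b(-1) + r)*(-218) = ((-3 + 5)*(5*(-1)**2) - 6)*(-218) = (2*(5*1) - 6)*(-218) = (2*5 - 6)*(-218) = (10 - 6)*(-218) = 4*(-218) = -872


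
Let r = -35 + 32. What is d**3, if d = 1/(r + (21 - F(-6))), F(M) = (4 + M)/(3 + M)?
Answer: 27/140608 ≈ 0.00019202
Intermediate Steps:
r = -3
F(M) = (4 + M)/(3 + M)
d = 3/52 (d = 1/(-3 + (21 - (4 - 6)/(3 - 6))) = 1/(-3 + (21 - (-2)/(-3))) = 1/(-3 + (21 - (-1)*(-2)/3)) = 1/(-3 + (21 - 1*2/3)) = 1/(-3 + (21 - 2/3)) = 1/(-3 + 61/3) = 1/(52/3) = 3/52 ≈ 0.057692)
d**3 = (3/52)**3 = 27/140608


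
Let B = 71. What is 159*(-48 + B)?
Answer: 3657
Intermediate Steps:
159*(-48 + B) = 159*(-48 + 71) = 159*23 = 3657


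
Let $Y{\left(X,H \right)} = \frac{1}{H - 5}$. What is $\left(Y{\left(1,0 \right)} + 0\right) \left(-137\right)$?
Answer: $\frac{137}{5} \approx 27.4$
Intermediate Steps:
$Y{\left(X,H \right)} = \frac{1}{-5 + H}$
$\left(Y{\left(1,0 \right)} + 0\right) \left(-137\right) = \left(\frac{1}{-5 + 0} + 0\right) \left(-137\right) = \left(\frac{1}{-5} + 0\right) \left(-137\right) = \left(- \frac{1}{5} + 0\right) \left(-137\right) = \left(- \frac{1}{5}\right) \left(-137\right) = \frac{137}{5}$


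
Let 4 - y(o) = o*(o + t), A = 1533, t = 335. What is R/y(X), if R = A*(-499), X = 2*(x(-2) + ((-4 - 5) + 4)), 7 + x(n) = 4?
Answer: -764967/5108 ≈ -149.76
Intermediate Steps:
x(n) = -3 (x(n) = -7 + 4 = -3)
X = -16 (X = 2*(-3 + ((-4 - 5) + 4)) = 2*(-3 + (-9 + 4)) = 2*(-3 - 5) = 2*(-8) = -16)
y(o) = 4 - o*(335 + o) (y(o) = 4 - o*(o + 335) = 4 - o*(335 + o))
R = -764967 (R = 1533*(-499) = -764967)
R/y(X) = -764967/(4 - 1*(-16)² - 335*(-16)) = -764967/(4 - 1*256 + 5360) = -764967/(4 - 256 + 5360) = -764967/5108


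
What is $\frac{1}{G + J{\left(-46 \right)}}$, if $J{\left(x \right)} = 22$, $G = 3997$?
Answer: $\frac{1}{4019} \approx 0.00024882$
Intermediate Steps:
$\frac{1}{G + J{\left(-46 \right)}} = \frac{1}{3997 + 22} = \frac{1}{4019}$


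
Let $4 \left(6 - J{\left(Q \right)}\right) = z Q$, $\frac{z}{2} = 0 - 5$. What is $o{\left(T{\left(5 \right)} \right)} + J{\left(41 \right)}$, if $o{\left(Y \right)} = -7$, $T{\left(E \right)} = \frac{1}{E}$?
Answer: $\frac{203}{2} \approx 101.5$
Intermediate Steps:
$z = -10$ ($z = 2 \left(0 - 5\right) = 2 \left(-5\right) = -10$)
$J{\left(Q \right)} = 6 + \frac{5 Q}{2}$ ($J{\left(Q \right)} = 6 - \frac{\left(-10\right) Q}{4} = 6 + \frac{5 Q}{2}$)
$o{\left(T{\left(5 \right)} \right)} + J{\left(41 \right)} = -7 + \left(6 + \frac{5}{2} \cdot 41\right) = -7 + \left(6 + \frac{205}{2}\right) = -7 + \frac{217}{2} = \frac{203}{2}$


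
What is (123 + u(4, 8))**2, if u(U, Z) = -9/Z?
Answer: 950625/64 ≈ 14854.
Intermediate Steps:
(123 + u(4, 8))**2 = (123 - 9/8)**2 = (975/8)**2 = 950625/64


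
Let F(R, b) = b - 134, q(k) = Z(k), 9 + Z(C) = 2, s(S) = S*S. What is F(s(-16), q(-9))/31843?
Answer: -141/31843 ≈ -0.0044280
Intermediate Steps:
s(S) = S²
Z(C) = -7 (Z(C) = -9 + 2 = -7)
q(k) = -7
F(R, b) = -134 + b
F(s(-16), q(-9))/31843 = (-134 - 7)/31843 = -141*1/31843 = -141/31843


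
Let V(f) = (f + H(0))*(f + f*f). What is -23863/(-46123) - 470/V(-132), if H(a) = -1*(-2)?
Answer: 69694477/134652804 ≈ 0.51759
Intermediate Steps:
H(a) = 2
V(f) = (2 + f)*(f + f²) (V(f) = (f + 2)*(f + f*f) = (2 + f)*(f + f²))
-23863/(-46123) - 470/V(-132) = -23863/(-46123) - 470*(-1/(132*(2 + (-132)² + 3*(-132)))) = -23863*(-1/46123) - 470*(-1/(132*(2 + 17424 - 396))) = 3409/6589 - 470/((-132*17030)) = 3409/6589 - 470/(-2247960) = 3409/6589 - 470*(-1/2247960) = 3409/6589 + 47/224796 = 69694477/134652804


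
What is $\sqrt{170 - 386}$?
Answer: $6 i \sqrt{6} \approx 14.697 i$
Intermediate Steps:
$\sqrt{170 - 386} = \sqrt{-216} = 6 i \sqrt{6}$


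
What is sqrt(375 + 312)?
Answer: sqrt(687) ≈ 26.211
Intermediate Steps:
sqrt(375 + 312) = sqrt(687)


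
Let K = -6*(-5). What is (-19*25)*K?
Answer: -14250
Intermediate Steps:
K = 30
(-19*25)*K = -19*25*30 = -475*30 = -14250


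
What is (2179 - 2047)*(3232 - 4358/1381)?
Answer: 588592488/1381 ≈ 4.2621e+5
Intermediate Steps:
(2179 - 2047)*(3232 - 4358/1381) = 132*(3232 - 4358*1/1381) = 132*(3232 - 4358/1381) = 132*(4459034/1381) = 588592488/1381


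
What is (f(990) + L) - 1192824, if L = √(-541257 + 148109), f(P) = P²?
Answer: -212724 + 2*I*√98287 ≈ -2.1272e+5 + 627.02*I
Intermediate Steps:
L = 2*I*√98287 (L = √(-393148) = 2*I*√98287 ≈ 627.02*I)
(f(990) + L) - 1192824 = (990² + 2*I*√98287) - 1192824 = (980100 + 2*I*√98287) - 1192824 = -212724 + 2*I*√98287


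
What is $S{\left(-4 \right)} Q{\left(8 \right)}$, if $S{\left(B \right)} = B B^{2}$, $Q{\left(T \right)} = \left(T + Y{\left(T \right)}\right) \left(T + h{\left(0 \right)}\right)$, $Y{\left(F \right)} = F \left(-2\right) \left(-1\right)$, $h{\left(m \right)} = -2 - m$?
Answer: $-9216$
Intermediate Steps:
$Y{\left(F \right)} = 2 F$ ($Y{\left(F \right)} = - 2 F \left(-1\right) = 2 F$)
$Q{\left(T \right)} = 3 T \left(-2 + T\right)$ ($Q{\left(T \right)} = \left(T + 2 T\right) \left(T - 2\right) = 3 T \left(T + \left(-2 + 0\right)\right) = 3 T \left(T - 2\right) = 3 T \left(-2 + T\right)$)
$S{\left(B \right)} = B^{3}$
$S{\left(-4 \right)} Q{\left(8 \right)} = \left(-4\right)^{3} \cdot 3 \cdot 8 \left(-2 + 8\right) = - 64 \cdot 3 \cdot 8 \cdot 6 = \left(-64\right) 144 = -9216$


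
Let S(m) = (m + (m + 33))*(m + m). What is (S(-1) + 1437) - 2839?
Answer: -1464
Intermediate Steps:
S(m) = 2*m*(33 + 2*m) (S(m) = (m + (33 + m))*(2*m) = (33 + 2*m)*(2*m) = 2*m*(33 + 2*m))
(S(-1) + 1437) - 2839 = (2*(-1)*(33 + 2*(-1)) + 1437) - 2839 = (2*(-1)*(33 - 2) + 1437) - 2839 = (2*(-1)*31 + 1437) - 2839 = (-62 + 1437) - 2839 = 1375 - 2839 = -1464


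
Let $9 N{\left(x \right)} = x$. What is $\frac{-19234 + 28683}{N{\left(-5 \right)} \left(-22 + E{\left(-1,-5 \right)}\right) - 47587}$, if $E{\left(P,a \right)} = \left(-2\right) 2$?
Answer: $- \frac{7731}{38923} \approx -0.19862$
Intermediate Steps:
$E{\left(P,a \right)} = -4$
$N{\left(x \right)} = \frac{x}{9}$
$\frac{-19234 + 28683}{N{\left(-5 \right)} \left(-22 + E{\left(-1,-5 \right)}\right) - 47587} = \frac{-19234 + 28683}{\frac{1}{9} \left(-5\right) \left(-22 - 4\right) - 47587} = \frac{9449}{\left(- \frac{5}{9}\right) \left(-26\right) - 47587} = \frac{9449}{\frac{130}{9} - 47587} = \frac{9449}{- \frac{428153}{9}} = 9449 \left(- \frac{9}{428153}\right) = - \frac{7731}{38923}$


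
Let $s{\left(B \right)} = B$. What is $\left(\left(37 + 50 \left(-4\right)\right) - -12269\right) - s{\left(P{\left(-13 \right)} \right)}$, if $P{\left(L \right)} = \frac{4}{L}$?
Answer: $\frac{157382}{13} \approx 12106.0$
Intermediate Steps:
$\left(\left(37 + 50 \left(-4\right)\right) - -12269\right) - s{\left(P{\left(-13 \right)} \right)} = \left(\left(37 + 50 \left(-4\right)\right) - -12269\right) - \frac{4}{-13} = \left(\left(37 - 200\right) + 12269\right) - 4 \left(- \frac{1}{13}\right) = \left(-163 + 12269\right) - - \frac{4}{13} = 12106 + \frac{4}{13} = \frac{157382}{13}$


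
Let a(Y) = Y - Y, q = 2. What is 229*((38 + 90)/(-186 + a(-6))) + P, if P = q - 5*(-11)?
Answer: -9355/93 ≈ -100.59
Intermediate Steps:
a(Y) = 0
P = 57 (P = 2 - 5*(-11) = 2 + 55 = 57)
229*((38 + 90)/(-186 + a(-6))) + P = 229*((38 + 90)/(-186 + 0)) + 57 = 229*(128/(-186)) + 57 = 229*(128*(-1/186)) + 57 = 229*(-64/93) + 57 = -14656/93 + 57 = -9355/93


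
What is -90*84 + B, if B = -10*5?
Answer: -7610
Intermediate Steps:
B = -50
-90*84 + B = -90*84 - 50 = -7560 - 50 = -7610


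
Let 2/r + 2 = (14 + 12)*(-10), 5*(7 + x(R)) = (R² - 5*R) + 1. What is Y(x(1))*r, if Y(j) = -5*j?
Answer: -38/131 ≈ -0.29008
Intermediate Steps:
x(R) = -34/5 - R + R²/5 (x(R) = -7 + ((R² - 5*R) + 1)/5 = -7 + (1 + R² - 5*R)/5 = -7 + (⅕ - R + R²/5) = -34/5 - R + R²/5)
r = -1/131 (r = 2/(-2 + (14 + 12)*(-10)) = 2/(-2 + 26*(-10)) = 2/(-2 - 260) = 2/(-262) = 2*(-1/262) = -1/131 ≈ -0.0076336)
Y(x(1))*r = -5*(-34/5 - 1*1 + (⅕)*1²)*(-1/131) = -5*(-34/5 - 1 + (⅕)*1)*(-1/131) = -5*(-34/5 - 1 + ⅕)*(-1/131) = -5*(-38/5)*(-1/131) = 38*(-1/131) = -38/131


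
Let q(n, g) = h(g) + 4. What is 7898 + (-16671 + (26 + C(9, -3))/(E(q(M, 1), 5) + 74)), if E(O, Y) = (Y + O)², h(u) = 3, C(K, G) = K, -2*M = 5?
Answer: -1912479/218 ≈ -8772.8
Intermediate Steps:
M = -5/2 (M = -½*5 = -5/2 ≈ -2.5000)
q(n, g) = 7 (q(n, g) = 3 + 4 = 7)
E(O, Y) = (O + Y)²
7898 + (-16671 + (26 + C(9, -3))/(E(q(M, 1), 5) + 74)) = 7898 + (-16671 + (26 + 9)/((7 + 5)² + 74)) = 7898 + (-16671 + 35/(12² + 74)) = 7898 + (-16671 + 35/(144 + 74)) = 7898 + (-16671 + 35/218) = 7898 - 3634243/218 = -1912479/218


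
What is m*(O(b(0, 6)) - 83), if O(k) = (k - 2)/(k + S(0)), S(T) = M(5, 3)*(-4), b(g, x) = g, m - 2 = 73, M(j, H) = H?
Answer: -12425/2 ≈ -6212.5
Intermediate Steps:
m = 75 (m = 2 + 73 = 75)
S(T) = -12 (S(T) = 3*(-4) = -12)
O(k) = (-2 + k)/(-12 + k) (O(k) = (k - 2)/(k - 12) = (-2 + k)/(-12 + k))
m*(O(b(0, 6)) - 83) = 75*((-2 + 0)/(-12 + 0) - 83) = 75*(-2/(-12) - 83) = 75*(-1/12*(-2) - 83) = 75*(1/6 - 83) = 75*(-497/6) = -12425/2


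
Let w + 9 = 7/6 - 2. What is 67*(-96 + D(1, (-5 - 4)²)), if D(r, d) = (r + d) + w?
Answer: -9581/6 ≈ -1596.8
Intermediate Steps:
w = -59/6 (w = -9 + (7/6 - 2) = -9 - ⅚ = -59/6 ≈ -9.8333)
D(r, d) = -59/6 + d + r (D(r, d) = (r + d) - 59/6 = (d + r) - 59/6 = -59/6 + d + r)
67*(-96 + D(1, (-5 - 4)²)) = 67*(-96 + (-59/6 + (-5 - 4)² + 1)) = 67*(-96 + (-59/6 + (-9)² + 1)) = 67*(-96 + (-59/6 + 81 + 1)) = 67*(-96 + 433/6) = 67*(-143/6) = -9581/6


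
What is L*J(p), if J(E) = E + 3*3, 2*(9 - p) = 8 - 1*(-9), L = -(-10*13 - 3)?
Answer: 2527/2 ≈ 1263.5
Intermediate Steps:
L = 133 (L = -(-130 - 3) = -1*(-133) = 133)
p = ½ (p = 9 - (8 - 1*(-9))/2 = 9 - (8 + 9)/2 = 9 - ½*17 = 9 - 17/2 = ½ ≈ 0.50000)
J(E) = 9 + E (J(E) = E + 9 = 9 + E)
L*J(p) = 133*(9 + ½) = 133*(19/2) = 2527/2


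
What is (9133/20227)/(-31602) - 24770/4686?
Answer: -2638894167803/499225863774 ≈ -5.2860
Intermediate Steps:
(9133/20227)/(-31602) - 24770/4686 = (9133*(1/20227))*(-1/31602) - 24770*1/4686 = (9133/20227)*(-1/31602) - 12385/2343 = -9133/639213654 - 12385/2343 = -2638894167803/499225863774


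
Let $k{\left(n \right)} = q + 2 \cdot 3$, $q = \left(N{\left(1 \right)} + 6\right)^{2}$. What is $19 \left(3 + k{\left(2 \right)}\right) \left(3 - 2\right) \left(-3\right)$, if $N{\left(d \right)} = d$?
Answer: $-3306$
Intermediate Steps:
$q = 49$ ($q = \left(1 + 6\right)^{2} = 7^{2} = 49$)
$k{\left(n \right)} = 55$ ($k{\left(n \right)} = 49 + 2 \cdot 3 = 49 + 6 = 55$)
$19 \left(3 + k{\left(2 \right)}\right) \left(3 - 2\right) \left(-3\right) = 19 \left(3 + 55\right) \left(3 - 2\right) \left(-3\right) = 19 \cdot 58 \left(3 - 2\right) \left(-3\right) = 19 \cdot 58 \cdot 1 \left(-3\right) = 19 \cdot 58 \left(-3\right) = 1102 \left(-3\right) = -3306$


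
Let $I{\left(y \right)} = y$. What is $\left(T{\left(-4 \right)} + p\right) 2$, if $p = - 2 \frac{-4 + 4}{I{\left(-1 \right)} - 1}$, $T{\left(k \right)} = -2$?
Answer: $-4$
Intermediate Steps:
$p = 0$ ($p = - 2 \frac{-4 + 4}{-1 - 1} = - 2 \frac{0}{-2} = - 2 \cdot 0 \left(- \frac{1}{2}\right) = \left(-2\right) 0 = 0$)
$\left(T{\left(-4 \right)} + p\right) 2 = \left(-2 + 0\right) 2 = \left(-2\right) 2 = -4$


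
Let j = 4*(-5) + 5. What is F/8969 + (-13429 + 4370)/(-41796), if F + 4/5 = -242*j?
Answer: 1164681071/1874341620 ≈ 0.62138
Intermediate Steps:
j = -15 (j = -20 + 5 = -15)
F = 18146/5 (F = -⅘ - 242*(-15) = -⅘ + 3630 = 18146/5 ≈ 3629.2)
F/8969 + (-13429 + 4370)/(-41796) = (18146/5)/8969 + (-13429 + 4370)/(-41796) = (18146/5)*(1/8969) - 9059*(-1/41796) = 18146/44845 + 9059/41796 = 1164681071/1874341620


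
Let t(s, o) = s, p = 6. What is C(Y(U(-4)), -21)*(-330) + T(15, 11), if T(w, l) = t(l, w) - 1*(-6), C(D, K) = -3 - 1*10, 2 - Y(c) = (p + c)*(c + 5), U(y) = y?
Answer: 4307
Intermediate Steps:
Y(c) = 2 - (5 + c)*(6 + c) (Y(c) = 2 - (6 + c)*(c + 5) = 2 - (6 + c)*(5 + c) = 2 - (5 + c)*(6 + c))
C(D, K) = -13 (C(D, K) = -3 - 10 = -13)
T(w, l) = 6 + l (T(w, l) = l - 1*(-6) = l + 6 = 6 + l)
C(Y(U(-4)), -21)*(-330) + T(15, 11) = -13*(-330) + (6 + 11) = 4290 + 17 = 4307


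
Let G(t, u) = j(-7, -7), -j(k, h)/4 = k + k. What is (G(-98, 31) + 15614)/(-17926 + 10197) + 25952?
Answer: 200567338/7729 ≈ 25950.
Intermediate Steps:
j(k, h) = -8*k (j(k, h) = -4*(k + k) = -8*k)
G(t, u) = 56 (G(t, u) = -8*(-7) = 56)
(G(-98, 31) + 15614)/(-17926 + 10197) + 25952 = (56 + 15614)/(-17926 + 10197) + 25952 = 15670/(-7729) + 25952 = 15670*(-1/7729) + 25952 = -15670/7729 + 25952 = 200567338/7729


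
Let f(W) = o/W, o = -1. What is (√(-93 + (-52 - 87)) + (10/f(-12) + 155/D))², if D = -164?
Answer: 374985753/26896 + 19525*I*√58/41 ≈ 13942.0 + 3626.8*I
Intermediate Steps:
f(W) = -1/W
(√(-93 + (-52 - 87)) + (10/f(-12) + 155/D))² = (√(-93 + (-52 - 87)) + (10/((-1/(-12))) + 155/(-164)))² = (√(-93 - 139) + (10/((-1*(-1/12))) + 155*(-1/164)))² = (√(-232) + (10/(1/12) - 155/164))² = (2*I*√58 + (10*12 - 155/164))² = (2*I*√58 + (120 - 155/164))² = (2*I*√58 + 19525/164)² = (19525/164 + 2*I*√58)²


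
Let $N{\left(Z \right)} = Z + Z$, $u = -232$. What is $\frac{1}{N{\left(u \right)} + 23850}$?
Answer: $\frac{1}{23386} \approx 4.2761 \cdot 10^{-5}$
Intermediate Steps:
$N{\left(Z \right)} = 2 Z$
$\frac{1}{N{\left(u \right)} + 23850} = \frac{1}{2 \left(-232\right) + 23850} = \frac{1}{-464 + 23850} = \frac{1}{23386}$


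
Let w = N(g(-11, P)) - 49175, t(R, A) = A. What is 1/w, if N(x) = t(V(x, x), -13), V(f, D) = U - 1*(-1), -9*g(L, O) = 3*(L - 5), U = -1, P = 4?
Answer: -1/49188 ≈ -2.0330e-5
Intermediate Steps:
g(L, O) = 5/3 - L/3 (g(L, O) = -(L - 5)/3 = -(-5 + L)/3 = -(-15 + 3*L)/9 = 5/3 - L/3)
V(f, D) = 0 (V(f, D) = -1 - 1*(-1) = -1 + 1 = 0)
N(x) = -13
w = -49188 (w = -13 - 49175 = -49188)
1/w = 1/(-49188) = -1/49188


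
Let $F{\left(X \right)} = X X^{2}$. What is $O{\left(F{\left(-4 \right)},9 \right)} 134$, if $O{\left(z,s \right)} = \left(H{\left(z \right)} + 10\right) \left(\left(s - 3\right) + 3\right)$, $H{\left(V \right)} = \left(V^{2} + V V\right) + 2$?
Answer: $9894024$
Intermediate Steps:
$F{\left(X \right)} = X^{3}$
$H{\left(V \right)} = 2 + 2 V^{2}$ ($H{\left(V \right)} = \left(V^{2} + V^{2}\right) + 2 = 2 V^{2} + 2 = 2 + 2 V^{2}$)
$O{\left(z,s \right)} = s \left(12 + 2 z^{2}\right)$ ($O{\left(z,s \right)} = \left(\left(2 + 2 z^{2}\right) + 10\right) \left(\left(s - 3\right) + 3\right) = \left(12 + 2 z^{2}\right) \left(\left(-3 + s\right) + 3\right) = \left(12 + 2 z^{2}\right) s = s \left(12 + 2 z^{2}\right)$)
$O{\left(F{\left(-4 \right)},9 \right)} 134 = 2 \cdot 9 \left(6 + \left(\left(-4\right)^{3}\right)^{2}\right) 134 = 2 \cdot 9 \left(6 + \left(-64\right)^{2}\right) 134 = 2 \cdot 9 \left(6 + 4096\right) 134 = 2 \cdot 9 \cdot 4102 \cdot 134 = 73836 \cdot 134 = 9894024$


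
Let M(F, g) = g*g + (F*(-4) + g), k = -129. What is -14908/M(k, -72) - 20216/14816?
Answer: -10457893/2605764 ≈ -4.0134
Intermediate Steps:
M(F, g) = g + g**2 - 4*F (M(F, g) = g**2 + (-4*F + g) = g**2 + (g - 4*F) = g + g**2 - 4*F)
-14908/M(k, -72) - 20216/14816 = -14908/(-72 + (-72)**2 - 4*(-129)) - 20216/14816 = -14908/(-72 + 5184 + 516) - 20216*1/14816 = -14908/5628 - 2527/1852 = -14908*1/5628 - 2527/1852 = -3727/1407 - 2527/1852 = -10457893/2605764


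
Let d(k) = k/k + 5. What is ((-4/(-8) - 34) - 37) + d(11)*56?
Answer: 531/2 ≈ 265.50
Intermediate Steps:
d(k) = 6 (d(k) = 1 + 5 = 6)
((-4/(-8) - 34) - 37) + d(11)*56 = ((-4/(-8) - 34) - 37) + 6*56 = ((-4*(-⅛) - 34) - 37) + 336 = ((½ - 34) - 37) + 336 = (-67/2 - 37) + 336 = -141/2 + 336 = 531/2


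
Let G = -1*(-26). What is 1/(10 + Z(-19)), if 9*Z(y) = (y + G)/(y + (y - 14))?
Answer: 468/4673 ≈ 0.10015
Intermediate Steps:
G = 26
Z(y) = (26 + y)/(9*(-14 + 2*y)) (Z(y) = ((y + 26)/(y + (y - 14)))/9 = ((26 + y)/(y + (-14 + y)))/9 = ((26 + y)/(-14 + 2*y))/9 = (26 + y)/(9*(-14 + 2*y)))
1/(10 + Z(-19)) = 1/(10 + (26 - 19)/(18*(-7 - 19))) = 1/(10 + (1/18)*7/(-26)) = 1/(10 + (1/18)*(-1/26)*7) = 1/(10 - 7/468) = 1/(4673/468) = 468/4673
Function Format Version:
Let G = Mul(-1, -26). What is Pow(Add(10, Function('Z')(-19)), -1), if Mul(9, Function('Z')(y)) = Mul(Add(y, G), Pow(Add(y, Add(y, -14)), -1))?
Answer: Rational(468, 4673) ≈ 0.10015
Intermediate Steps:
G = 26
Function('Z')(y) = Mul(Rational(1, 9), Pow(Add(-14, Mul(2, y)), -1), Add(26, y)) (Function('Z')(y) = Mul(Rational(1, 9), Mul(Add(y, 26), Pow(Add(y, Add(y, -14)), -1))) = Mul(Rational(1, 9), Mul(Add(26, y), Pow(Add(y, Add(-14, y)), -1))) = Mul(Rational(1, 9), Mul(Add(26, y), Pow(Add(-14, Mul(2, y)), -1))) = Mul(Rational(1, 9), Mul(Pow(Add(-14, Mul(2, y)), -1), Add(26, y))) = Mul(Rational(1, 9), Pow(Add(-14, Mul(2, y)), -1), Add(26, y)))
Pow(Add(10, Function('Z')(-19)), -1) = Pow(Add(10, Mul(Rational(1, 18), Pow(Add(-7, -19), -1), Add(26, -19))), -1) = Pow(Add(10, Mul(Rational(1, 18), Pow(-26, -1), 7)), -1) = Pow(Add(10, Mul(Rational(1, 18), Rational(-1, 26), 7)), -1) = Pow(Add(10, Rational(-7, 468)), -1) = Pow(Rational(4673, 468), -1) = Rational(468, 4673)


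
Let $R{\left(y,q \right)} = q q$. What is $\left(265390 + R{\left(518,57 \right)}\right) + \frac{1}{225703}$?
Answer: $\frac{60632628218}{225703} \approx 2.6864 \cdot 10^{5}$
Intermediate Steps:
$R{\left(y,q \right)} = q^{2}$
$\left(265390 + R{\left(518,57 \right)}\right) + \frac{1}{225703} = \left(265390 + 57^{2}\right) + \frac{1}{225703} = \left(265390 + 3249\right) + \frac{1}{225703} = 268639 + \frac{1}{225703} = \frac{60632628218}{225703}$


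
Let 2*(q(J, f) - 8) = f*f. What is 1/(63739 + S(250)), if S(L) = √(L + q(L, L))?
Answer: 63739/4062628613 - 2*√7877/4062628613 ≈ 1.5645e-5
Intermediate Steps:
q(J, f) = 8 + f²/2 (q(J, f) = 8 + (f*f)/2 = 8 + f²/2)
S(L) = √(8 + L + L²/2) (S(L) = √(L + (8 + L²/2)) = √(8 + L + L²/2))
1/(63739 + S(250)) = 1/(63739 + √(32 + 2*250² + 4*250)/2) = 1/(63739 + √(32 + 2*62500 + 1000)/2) = 1/(63739 + √(32 + 125000 + 1000)/2) = 1/(63739 + √126032/2) = 1/(63739 + (4*√7877)/2) = 1/(63739 + 2*√7877)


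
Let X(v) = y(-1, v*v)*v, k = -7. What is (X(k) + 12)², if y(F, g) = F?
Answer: 361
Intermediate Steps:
X(v) = -v
(X(k) + 12)² = (-1*(-7) + 12)² = (7 + 12)² = 19² = 361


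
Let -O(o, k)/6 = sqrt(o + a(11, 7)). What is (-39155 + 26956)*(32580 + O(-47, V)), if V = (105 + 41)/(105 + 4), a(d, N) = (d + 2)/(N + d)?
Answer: -397443420 + 85393*I*sqrt(34) ≈ -3.9744e+8 + 4.9792e+5*I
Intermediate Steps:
a(d, N) = (2 + d)/(N + d)
V = 146/109 ≈ 1.3394
O(o, k) = -6*sqrt(13/18 + o) (O(o, k) = -6*sqrt(o + (2 + 11)/(7 + 11)) = -6*sqrt(o + 13/18) = -6*sqrt(13/18 + o))
(-39155 + 26956)*(32580 + O(-47, V)) = (-39155 + 26956)*(32580 - sqrt(26 + 36*(-47))) = -12199*(32580 - sqrt(26 - 1692)) = -12199*(32580 - sqrt(-1666)) = -12199*(32580 - 7*I*sqrt(34)) = -397443420 + 85393*I*sqrt(34)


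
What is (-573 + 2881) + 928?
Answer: 3236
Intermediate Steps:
(-573 + 2881) + 928 = 2308 + 928 = 3236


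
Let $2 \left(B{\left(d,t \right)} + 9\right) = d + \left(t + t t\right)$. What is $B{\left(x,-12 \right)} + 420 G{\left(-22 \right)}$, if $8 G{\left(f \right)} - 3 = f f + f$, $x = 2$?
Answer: $\frac{48941}{2} \approx 24471.0$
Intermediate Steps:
$B{\left(d,t \right)} = -9 + \frac{d}{2} + \frac{t}{2} + \frac{t^{2}}{2}$ ($B{\left(d,t \right)} = -9 + \frac{d + \left(t + t t\right)}{2} = -9 + \frac{d + \left(t + t^{2}\right)}{2} = -9 + \frac{d + t + t^{2}}{2} = -9 + \left(\frac{d}{2} + \frac{t}{2} + \frac{t^{2}}{2}\right) = -9 + \frac{d}{2} + \frac{t}{2} + \frac{t^{2}}{2}$)
$G{\left(f \right)} = \frac{3}{8} + \frac{f}{8} + \frac{f^{2}}{8}$ ($G{\left(f \right)} = \frac{3}{8} + \frac{f f + f}{8} = \frac{3}{8} + \frac{f^{2} + f}{8} = \frac{3}{8} + \frac{f + f^{2}}{8} = \frac{3}{8} + \left(\frac{f}{8} + \frac{f^{2}}{8}\right) = \frac{3}{8} + \frac{f}{8} + \frac{f^{2}}{8}$)
$B{\left(x,-12 \right)} + 420 G{\left(-22 \right)} = \left(-9 + \frac{1}{2} \cdot 2 + \frac{1}{2} \left(-12\right) + \frac{\left(-12\right)^{2}}{2}\right) + 420 \left(\frac{3}{8} + \frac{1}{8} \left(-22\right) + \frac{\left(-22\right)^{2}}{8}\right) = \left(-9 + 1 - 6 + \frac{1}{2} \cdot 144\right) + 420 \left(\frac{3}{8} - \frac{11}{4} + \frac{1}{8} \cdot 484\right) = \left(-9 + 1 - 6 + 72\right) + 420 \left(\frac{3}{8} - \frac{11}{4} + \frac{121}{2}\right) = 58 + 420 \cdot \frac{465}{8} = 58 + \frac{48825}{2} = \frac{48941}{2}$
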